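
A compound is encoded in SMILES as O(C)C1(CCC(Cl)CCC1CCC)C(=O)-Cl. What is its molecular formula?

C12H20Cl2O2

Heavy atoms from the SMILES: 12 C, 2 Cl, 2 O.
Implicit hydrogens by atom environment:
  6 × C: 2 H each → 12
  2 × C: 3 H each → 6
  2 × C: 1 H each → 2
  2 × C: no H
  2 × Cl: no H
  2 × O: no H
  Total hydrogens = 20.
Molecular formula: C12H20Cl2O2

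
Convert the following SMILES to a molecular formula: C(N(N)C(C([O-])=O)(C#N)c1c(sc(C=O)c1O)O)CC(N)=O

C11H11N4O6S-

Heavy atoms from the SMILES: 11 C, 4 N, 6 O, 1 S.
Implicit hydrogens by atom environment:
  4 × C (aromatic): no H
  4 × C: no H
  3 × O: no H
  2 × C: 2 H each → 4
  2 × N: 2 H each → 4
  2 × N: no H
  2 × O: 1 H each → 2
  1 × C: 1 H
  1 × O (charge -1): no H
  1 × S (aromatic): no H
  Total hydrogens = 11.
Net charge -1.
Molecular formula: C11H11N4O6S-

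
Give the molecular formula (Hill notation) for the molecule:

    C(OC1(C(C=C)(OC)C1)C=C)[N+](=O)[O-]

C9H13NO4

Heavy atoms from the SMILES: 9 C, 1 N, 4 O.
Implicit hydrogens by atom environment:
  4 × C: 2 H each → 8
  3 × O: no H
  2 × C: 1 H each → 2
  2 × C: no H
  1 × C: 3 H
  1 × N (charge +1): no H
  1 × O (charge -1): no H
  Total hydrogens = 13.
Molecular formula: C9H13NO4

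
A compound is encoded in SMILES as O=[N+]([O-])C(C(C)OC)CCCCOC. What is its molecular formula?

C9H19NO4

Heavy atoms from the SMILES: 9 C, 1 N, 4 O.
Implicit hydrogens by atom environment:
  4 × C: 2 H each → 8
  3 × C: 3 H each → 9
  3 × O: no H
  2 × C: 1 H each → 2
  1 × N (charge +1): no H
  1 × O (charge -1): no H
  Total hydrogens = 19.
Molecular formula: C9H19NO4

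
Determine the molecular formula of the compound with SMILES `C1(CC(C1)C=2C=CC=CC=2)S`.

Heavy atoms from the SMILES: 10 C, 1 S.
Implicit hydrogens by atom environment:
  5 × C (aromatic): 1 H each → 5
  2 × C: 2 H each → 4
  2 × C: 1 H each → 2
  1 × C (aromatic): no H
  1 × S: 1 H
  Total hydrogens = 12.
Molecular formula: C10H12S

C10H12S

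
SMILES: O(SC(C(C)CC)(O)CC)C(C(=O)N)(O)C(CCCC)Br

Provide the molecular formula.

Heavy atoms from the SMILES: 1 Br, 14 C, 1 N, 4 O, 1 S.
Implicit hydrogens by atom environment:
  5 × C: 2 H each → 10
  4 × C: 3 H each → 12
  3 × C: no H
  2 × C: 1 H each → 2
  2 × O: 1 H each → 2
  2 × O: no H
  1 × Br: no H
  1 × N: 2 H
  1 × S: no H
  Total hydrogens = 28.
Molecular formula: C14H28BrNO4S

C14H28BrNO4S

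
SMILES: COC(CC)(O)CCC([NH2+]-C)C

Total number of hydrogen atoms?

22

Hydrogens are implicit in SMILES; fill each atom to its normal valence:
  4 × C: 3 H each → 12
  3 × C: 2 H each → 6
  1 × C: 1 H
  1 × C: no H
  1 × N (charge +1): 2 H
  1 × O: 1 H
  1 × O: no H
  Total hydrogens = 22.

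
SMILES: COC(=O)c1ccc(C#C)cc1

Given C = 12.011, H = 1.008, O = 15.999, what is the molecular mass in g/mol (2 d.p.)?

160.17

Molecular formula: C10H8O2.
M = 10×12.011 + 8×1.008 + 2×15.999 = 160.17 g/mol.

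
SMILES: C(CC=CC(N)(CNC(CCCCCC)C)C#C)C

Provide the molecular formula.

Heavy atoms from the SMILES: 17 C, 2 N.
Implicit hydrogens by atom environment:
  8 × C: 2 H each → 16
  4 × C: 1 H each → 4
  3 × C: 3 H each → 9
  2 × C: no H
  1 × N: 2 H
  1 × N: 1 H
  Total hydrogens = 32.
Molecular formula: C17H32N2

C17H32N2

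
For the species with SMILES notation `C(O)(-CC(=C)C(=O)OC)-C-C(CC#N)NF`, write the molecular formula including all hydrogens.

Heavy atoms from the SMILES: 10 C, 1 F, 2 N, 3 O.
Implicit hydrogens by atom environment:
  4 × C: 2 H each → 8
  3 × C: no H
  2 × C: 1 H each → 2
  2 × O: no H
  1 × C: 3 H
  1 × F: no H
  1 × N: 1 H
  1 × N: no H
  1 × O: 1 H
  Total hydrogens = 15.
Molecular formula: C10H15FN2O3

C10H15FN2O3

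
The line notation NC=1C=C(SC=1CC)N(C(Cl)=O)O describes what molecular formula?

Heavy atoms from the SMILES: 7 C, 1 Cl, 2 N, 2 O, 1 S.
Implicit hydrogens by atom environment:
  3 × C (aromatic): no H
  1 × C: 3 H
  1 × C: 2 H
  1 × C (aromatic): 1 H
  1 × C: no H
  1 × Cl: no H
  1 × N: 2 H
  1 × N: no H
  1 × O: 1 H
  1 × O: no H
  1 × S (aromatic): no H
  Total hydrogens = 9.
Molecular formula: C7H9ClN2O2S

C7H9ClN2O2S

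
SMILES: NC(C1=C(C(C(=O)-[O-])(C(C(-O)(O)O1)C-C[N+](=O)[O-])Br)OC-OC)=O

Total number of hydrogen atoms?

14

Hydrogens are implicit in SMILES; fill each atom to its normal valence:
  6 × C: no H
  6 × O: no H
  3 × C: 2 H each → 6
  2 × O: 1 H each → 2
  2 × O (charge -1): no H
  1 × Br: no H
  1 × C: 3 H
  1 × C: 1 H
  1 × N: 2 H
  1 × N (charge +1): no H
  Total hydrogens = 14.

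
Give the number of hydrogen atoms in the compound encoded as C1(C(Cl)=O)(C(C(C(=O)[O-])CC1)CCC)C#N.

Hydrogens are implicit in SMILES; fill each atom to its normal valence:
  4 × C: 2 H each → 8
  4 × C: no H
  2 × C: 1 H each → 2
  2 × O: no H
  1 × C: 3 H
  1 × Cl: no H
  1 × N: no H
  1 × O (charge -1): no H
  Total hydrogens = 13.

13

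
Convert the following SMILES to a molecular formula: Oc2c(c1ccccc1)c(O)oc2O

Heavy atoms from the SMILES: 10 C, 4 O.
Implicit hydrogens by atom environment:
  5 × C (aromatic): 1 H each → 5
  5 × C (aromatic): no H
  3 × O: 1 H each → 3
  1 × O (aromatic): no H
  Total hydrogens = 8.
Molecular formula: C10H8O4

C10H8O4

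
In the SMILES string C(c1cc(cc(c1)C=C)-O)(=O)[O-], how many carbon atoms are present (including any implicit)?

9

The symbol for carbon appears 9 times in the SMILES. Lowercase c denotes aromatic carbon and counts toward C.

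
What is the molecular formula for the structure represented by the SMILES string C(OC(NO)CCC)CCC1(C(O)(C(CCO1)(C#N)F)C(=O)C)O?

C15H25FN2O6

Heavy atoms from the SMILES: 15 C, 1 F, 2 N, 6 O.
Implicit hydrogens by atom environment:
  7 × C: 2 H each → 14
  5 × C: no H
  3 × O: 1 H each → 3
  3 × O: no H
  2 × C: 3 H each → 6
  1 × C: 1 H
  1 × F: no H
  1 × N: 1 H
  1 × N: no H
  Total hydrogens = 25.
Molecular formula: C15H25FN2O6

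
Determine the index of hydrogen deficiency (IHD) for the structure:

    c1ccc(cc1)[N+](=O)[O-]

5

Molecular formula from the SMILES: C6H5NO2.
DoU = (2C + 2 + N − H − X)/2 = (2·6 + 2 + 1 − 5 − 0)/2 = 10/2 = 5.
(Structurally: 1 ring(s) + 4 π bond(s) = 5.)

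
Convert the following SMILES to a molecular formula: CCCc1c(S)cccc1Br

Heavy atoms from the SMILES: 1 Br, 9 C, 1 S.
Implicit hydrogens by atom environment:
  3 × C (aromatic): 1 H each → 3
  3 × C (aromatic): no H
  2 × C: 2 H each → 4
  1 × Br: no H
  1 × C: 3 H
  1 × S: 1 H
  Total hydrogens = 11.
Molecular formula: C9H11BrS

C9H11BrS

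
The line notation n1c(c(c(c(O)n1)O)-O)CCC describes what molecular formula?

C7H10N2O3

Heavy atoms from the SMILES: 7 C, 2 N, 3 O.
Implicit hydrogens by atom environment:
  4 × C (aromatic): no H
  3 × O: 1 H each → 3
  2 × C: 2 H each → 4
  2 × N (aromatic): no H
  1 × C: 3 H
  Total hydrogens = 10.
Molecular formula: C7H10N2O3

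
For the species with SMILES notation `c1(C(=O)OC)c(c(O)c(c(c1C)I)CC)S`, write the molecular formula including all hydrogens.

Heavy atoms from the SMILES: 11 C, 1 I, 3 O, 1 S.
Implicit hydrogens by atom environment:
  6 × C (aromatic): no H
  3 × C: 3 H each → 9
  2 × O: no H
  1 × C: 2 H
  1 × C: no H
  1 × I: no H
  1 × O: 1 H
  1 × S: 1 H
  Total hydrogens = 13.
Molecular formula: C11H13IO3S

C11H13IO3S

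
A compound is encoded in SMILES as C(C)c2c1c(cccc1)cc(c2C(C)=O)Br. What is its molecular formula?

C14H13BrO

Heavy atoms from the SMILES: 1 Br, 14 C, 1 O.
Implicit hydrogens by atom environment:
  5 × C (aromatic): 1 H each → 5
  5 × C (aromatic): no H
  2 × C: 3 H each → 6
  1 × Br: no H
  1 × C: 2 H
  1 × C: no H
  1 × O: no H
  Total hydrogens = 13.
Molecular formula: C14H13BrO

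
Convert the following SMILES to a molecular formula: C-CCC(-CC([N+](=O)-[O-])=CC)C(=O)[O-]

Heavy atoms from the SMILES: 9 C, 1 N, 4 O.
Implicit hydrogens by atom environment:
  3 × C: 2 H each → 6
  2 × C: 3 H each → 6
  2 × C: 1 H each → 2
  2 × C: no H
  2 × O: no H
  2 × O (charge -1): no H
  1 × N (charge +1): no H
  Total hydrogens = 14.
Net charge -1.
Molecular formula: C9H14NO4-

C9H14NO4-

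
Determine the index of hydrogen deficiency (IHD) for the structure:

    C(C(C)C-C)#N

Molecular formula from the SMILES: C5H9N.
DoU = (2C + 2 + N − H − X)/2 = (2·5 + 2 + 1 − 9 − 0)/2 = 4/2 = 2.
(Structurally: 0 ring(s) + 2 π bond(s) = 2.)

2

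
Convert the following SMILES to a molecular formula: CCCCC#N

Heavy atoms from the SMILES: 5 C, 1 N.
Implicit hydrogens by atom environment:
  3 × C: 2 H each → 6
  1 × C: 3 H
  1 × C: no H
  1 × N: no H
  Total hydrogens = 9.
Molecular formula: C5H9N

C5H9N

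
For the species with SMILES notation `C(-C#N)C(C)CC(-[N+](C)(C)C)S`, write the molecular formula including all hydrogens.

C9H19N2S+

Heavy atoms from the SMILES: 9 C, 2 N, 1 S.
Implicit hydrogens by atom environment:
  4 × C: 3 H each → 12
  2 × C: 2 H each → 4
  2 × C: 1 H each → 2
  1 × C: no H
  1 × N: no H
  1 × N (charge +1): no H
  1 × S: 1 H
  Total hydrogens = 19.
Net charge +1.
Molecular formula: C9H19N2S+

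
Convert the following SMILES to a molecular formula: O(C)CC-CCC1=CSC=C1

Heavy atoms from the SMILES: 9 C, 1 O, 1 S.
Implicit hydrogens by atom environment:
  4 × C: 2 H each → 8
  3 × C (aromatic): 1 H each → 3
  1 × C: 3 H
  1 × C (aromatic): no H
  1 × O: no H
  1 × S (aromatic): no H
  Total hydrogens = 14.
Molecular formula: C9H14OS

C9H14OS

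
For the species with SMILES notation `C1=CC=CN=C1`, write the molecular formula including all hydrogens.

Heavy atoms from the SMILES: 5 C, 1 N.
Implicit hydrogens by atom environment:
  5 × C (aromatic): 1 H each → 5
  1 × N (aromatic): no H
  Total hydrogens = 5.
Molecular formula: C5H5N

C5H5N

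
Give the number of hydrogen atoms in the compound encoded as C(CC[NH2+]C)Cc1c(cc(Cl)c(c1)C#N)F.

15

Hydrogens are implicit in SMILES; fill each atom to its normal valence:
  4 × C: 2 H each → 8
  4 × C (aromatic): no H
  2 × C (aromatic): 1 H each → 2
  1 × C: 3 H
  1 × C: no H
  1 × Cl: no H
  1 × F: no H
  1 × N (charge +1): 2 H
  1 × N: no H
  Total hydrogens = 15.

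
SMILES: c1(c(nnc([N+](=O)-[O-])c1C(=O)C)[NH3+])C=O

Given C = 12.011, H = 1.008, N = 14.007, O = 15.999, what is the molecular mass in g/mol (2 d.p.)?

211.16

Molecular formula: C7H7N4O4+.
M = 7×12.011 + 7×1.008 + 4×14.007 + 4×15.999 = 211.16 g/mol.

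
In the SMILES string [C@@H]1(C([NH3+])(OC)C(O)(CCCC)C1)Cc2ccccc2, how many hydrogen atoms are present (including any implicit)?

Hydrogens are implicit in SMILES; fill each atom to its normal valence:
  5 × C: 2 H each → 10
  5 × C (aromatic): 1 H each → 5
  2 × C: 3 H each → 6
  2 × C: no H
  1 × C: 1 H
  1 × C (aromatic): no H
  1 × N (charge +1): 3 H
  1 × O: 1 H
  1 × O: no H
  Total hydrogens = 26.

26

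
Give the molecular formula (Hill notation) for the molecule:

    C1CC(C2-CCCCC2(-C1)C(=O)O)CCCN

Heavy atoms from the SMILES: 14 C, 1 N, 2 O.
Implicit hydrogens by atom environment:
  10 × C: 2 H each → 20
  2 × C: 1 H each → 2
  2 × C: no H
  1 × N: 2 H
  1 × O: 1 H
  1 × O: no H
  Total hydrogens = 25.
Molecular formula: C14H25NO2

C14H25NO2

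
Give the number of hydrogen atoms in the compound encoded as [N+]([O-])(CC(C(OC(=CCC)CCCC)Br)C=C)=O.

Hydrogens are implicit in SMILES; fill each atom to its normal valence:
  6 × C: 2 H each → 12
  4 × C: 1 H each → 4
  2 × C: 3 H each → 6
  2 × O: no H
  1 × Br: no H
  1 × C: no H
  1 × N (charge +1): no H
  1 × O (charge -1): no H
  Total hydrogens = 22.

22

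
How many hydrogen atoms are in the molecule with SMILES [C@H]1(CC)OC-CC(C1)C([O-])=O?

Hydrogens are implicit in SMILES; fill each atom to its normal valence:
  4 × C: 2 H each → 8
  2 × C: 1 H each → 2
  2 × O: no H
  1 × C: 3 H
  1 × C: no H
  1 × O (charge -1): no H
  Total hydrogens = 13.

13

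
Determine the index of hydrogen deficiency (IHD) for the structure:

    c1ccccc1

4

Molecular formula from the SMILES: C6H6.
DoU = (2C + 2 + N − H − X)/2 = (2·6 + 2 + 0 − 6 − 0)/2 = 8/2 = 4.
(Structurally: 1 ring(s) + 3 π bond(s) = 4.)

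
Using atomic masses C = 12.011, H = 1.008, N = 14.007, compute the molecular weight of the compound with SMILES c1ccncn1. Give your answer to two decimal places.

Molecular formula: C4H4N2.
M = 4×12.011 + 4×1.008 + 2×14.007 = 80.09 g/mol.

80.09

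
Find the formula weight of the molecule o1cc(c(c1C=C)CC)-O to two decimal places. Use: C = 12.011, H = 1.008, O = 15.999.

Molecular formula: C8H10O2.
M = 8×12.011 + 10×1.008 + 2×15.999 = 138.17 g/mol.

138.17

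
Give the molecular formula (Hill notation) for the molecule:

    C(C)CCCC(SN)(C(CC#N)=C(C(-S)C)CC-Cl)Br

C14H24BrClN2S2

Heavy atoms from the SMILES: 1 Br, 14 C, 1 Cl, 2 N, 2 S.
Implicit hydrogens by atom environment:
  7 × C: 2 H each → 14
  4 × C: no H
  2 × C: 3 H each → 6
  1 × Br: no H
  1 × C: 1 H
  1 × Cl: no H
  1 × N: 2 H
  1 × N: no H
  1 × S: 1 H
  1 × S: no H
  Total hydrogens = 24.
Molecular formula: C14H24BrClN2S2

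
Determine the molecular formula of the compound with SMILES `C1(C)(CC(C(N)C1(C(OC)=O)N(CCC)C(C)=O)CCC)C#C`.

Heavy atoms from the SMILES: 18 C, 2 N, 3 O.
Implicit hydrogens by atom environment:
  5 × C: 3 H each → 15
  5 × C: 2 H each → 10
  5 × C: no H
  3 × C: 1 H each → 3
  3 × O: no H
  1 × N: 2 H
  1 × N: no H
  Total hydrogens = 30.
Molecular formula: C18H30N2O3

C18H30N2O3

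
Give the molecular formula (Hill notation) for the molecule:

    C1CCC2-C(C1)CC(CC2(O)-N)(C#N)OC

Heavy atoms from the SMILES: 12 C, 2 N, 2 O.
Implicit hydrogens by atom environment:
  6 × C: 2 H each → 12
  3 × C: no H
  2 × C: 1 H each → 2
  1 × C: 3 H
  1 × N: 2 H
  1 × N: no H
  1 × O: 1 H
  1 × O: no H
  Total hydrogens = 20.
Molecular formula: C12H20N2O2

C12H20N2O2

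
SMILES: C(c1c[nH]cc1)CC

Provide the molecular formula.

Heavy atoms from the SMILES: 7 C, 1 N.
Implicit hydrogens by atom environment:
  3 × C (aromatic): 1 H each → 3
  2 × C: 2 H each → 4
  1 × C: 3 H
  1 × C (aromatic): no H
  1 × N (aromatic): 1 H
  Total hydrogens = 11.
Molecular formula: C7H11N

C7H11N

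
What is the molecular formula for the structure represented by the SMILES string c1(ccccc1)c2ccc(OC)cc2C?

Heavy atoms from the SMILES: 14 C, 1 O.
Implicit hydrogens by atom environment:
  8 × C (aromatic): 1 H each → 8
  4 × C (aromatic): no H
  2 × C: 3 H each → 6
  1 × O: no H
  Total hydrogens = 14.
Molecular formula: C14H14O

C14H14O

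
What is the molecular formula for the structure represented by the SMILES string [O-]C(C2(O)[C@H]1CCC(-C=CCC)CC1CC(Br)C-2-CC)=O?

C17H26BrO3-

Heavy atoms from the SMILES: 1 Br, 17 C, 3 O.
Implicit hydrogens by atom environment:
  7 × C: 1 H each → 7
  6 × C: 2 H each → 12
  2 × C: 3 H each → 6
  2 × C: no H
  1 × Br: no H
  1 × O: 1 H
  1 × O: no H
  1 × O (charge -1): no H
  Total hydrogens = 26.
Net charge -1.
Molecular formula: C17H26BrO3-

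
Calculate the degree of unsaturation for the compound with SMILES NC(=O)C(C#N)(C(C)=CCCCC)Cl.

4

Molecular formula from the SMILES: C10H15ClN2O.
DoU = (2C + 2 + N − H − X)/2 = (2·10 + 2 + 2 − 15 − 1)/2 = 8/2 = 4.
(Structurally: 0 ring(s) + 4 π bond(s) = 4.)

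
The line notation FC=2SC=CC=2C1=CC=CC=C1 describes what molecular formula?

Heavy atoms from the SMILES: 10 C, 1 F, 1 S.
Implicit hydrogens by atom environment:
  7 × C (aromatic): 1 H each → 7
  3 × C (aromatic): no H
  1 × F: no H
  1 × S (aromatic): no H
  Total hydrogens = 7.
Molecular formula: C10H7FS

C10H7FS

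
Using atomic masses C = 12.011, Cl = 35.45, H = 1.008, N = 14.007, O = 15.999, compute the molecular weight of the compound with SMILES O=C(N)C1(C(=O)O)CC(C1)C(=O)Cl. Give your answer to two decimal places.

205.59

Molecular formula: C7H8ClNO4.
M = 7×12.011 + 1×35.45 + 8×1.008 + 1×14.007 + 4×15.999 = 205.59 g/mol.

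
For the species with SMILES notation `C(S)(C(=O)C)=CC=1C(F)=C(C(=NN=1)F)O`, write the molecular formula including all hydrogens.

Heavy atoms from the SMILES: 8 C, 2 F, 2 N, 2 O, 1 S.
Implicit hydrogens by atom environment:
  4 × C (aromatic): no H
  2 × C: no H
  2 × F: no H
  2 × N (aromatic): no H
  1 × C: 3 H
  1 × C: 1 H
  1 × O: 1 H
  1 × O: no H
  1 × S: 1 H
  Total hydrogens = 6.
Molecular formula: C8H6F2N2O2S

C8H6F2N2O2S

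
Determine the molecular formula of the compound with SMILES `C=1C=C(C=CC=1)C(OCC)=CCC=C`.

Heavy atoms from the SMILES: 13 C, 1 O.
Implicit hydrogens by atom environment:
  5 × C (aromatic): 1 H each → 5
  3 × C: 2 H each → 6
  2 × C: 1 H each → 2
  1 × C: 3 H
  1 × C: no H
  1 × C (aromatic): no H
  1 × O: no H
  Total hydrogens = 16.
Molecular formula: C13H16O

C13H16O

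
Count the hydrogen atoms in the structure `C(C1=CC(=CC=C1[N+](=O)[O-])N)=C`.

Hydrogens are implicit in SMILES; fill each atom to its normal valence:
  3 × C (aromatic): 1 H each → 3
  3 × C (aromatic): no H
  1 × C: 2 H
  1 × C: 1 H
  1 × N: 2 H
  1 × N (charge +1): no H
  1 × O: no H
  1 × O (charge -1): no H
  Total hydrogens = 8.

8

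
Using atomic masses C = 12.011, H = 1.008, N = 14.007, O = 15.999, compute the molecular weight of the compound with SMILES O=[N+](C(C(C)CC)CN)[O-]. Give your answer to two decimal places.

146.19

Molecular formula: C6H14N2O2.
M = 6×12.011 + 14×1.008 + 2×14.007 + 2×15.999 = 146.19 g/mol.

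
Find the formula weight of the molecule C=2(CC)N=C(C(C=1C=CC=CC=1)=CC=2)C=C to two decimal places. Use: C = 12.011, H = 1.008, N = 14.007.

209.29

Molecular formula: C15H15N.
M = 15×12.011 + 15×1.008 + 1×14.007 = 209.29 g/mol.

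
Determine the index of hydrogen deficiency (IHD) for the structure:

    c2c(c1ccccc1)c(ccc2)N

8

Molecular formula from the SMILES: C12H11N.
DoU = (2C + 2 + N − H − X)/2 = (2·12 + 2 + 1 − 11 − 0)/2 = 16/2 = 8.
(Structurally: 2 ring(s) + 6 π bond(s) = 8.)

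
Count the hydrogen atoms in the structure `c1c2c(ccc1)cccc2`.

Hydrogens are implicit in SMILES; fill each atom to its normal valence:
  8 × C (aromatic): 1 H each → 8
  2 × C (aromatic): no H
  Total hydrogens = 8.

8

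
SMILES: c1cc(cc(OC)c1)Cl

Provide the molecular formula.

C7H7ClO

Heavy atoms from the SMILES: 7 C, 1 Cl, 1 O.
Implicit hydrogens by atom environment:
  4 × C (aromatic): 1 H each → 4
  2 × C (aromatic): no H
  1 × C: 3 H
  1 × Cl: no H
  1 × O: no H
  Total hydrogens = 7.
Molecular formula: C7H7ClO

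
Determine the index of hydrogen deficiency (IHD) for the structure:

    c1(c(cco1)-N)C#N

5

Molecular formula from the SMILES: C5H4N2O.
DoU = (2C + 2 + N − H − X)/2 = (2·5 + 2 + 2 − 4 − 0)/2 = 10/2 = 5.
(Structurally: 1 ring(s) + 4 π bond(s) = 5.)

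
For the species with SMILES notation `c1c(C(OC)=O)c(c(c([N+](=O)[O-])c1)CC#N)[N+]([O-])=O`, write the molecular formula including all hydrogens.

C10H7N3O6

Heavy atoms from the SMILES: 10 C, 3 N, 6 O.
Implicit hydrogens by atom environment:
  4 × C (aromatic): no H
  4 × O: no H
  2 × C (aromatic): 1 H each → 2
  2 × C: no H
  2 × N (charge +1): no H
  2 × O (charge -1): no H
  1 × C: 3 H
  1 × C: 2 H
  1 × N: no H
  Total hydrogens = 7.
Molecular formula: C10H7N3O6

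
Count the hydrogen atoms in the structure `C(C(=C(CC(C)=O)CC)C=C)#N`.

13

Hydrogens are implicit in SMILES; fill each atom to its normal valence:
  4 × C: no H
  3 × C: 2 H each → 6
  2 × C: 3 H each → 6
  1 × C: 1 H
  1 × N: no H
  1 × O: no H
  Total hydrogens = 13.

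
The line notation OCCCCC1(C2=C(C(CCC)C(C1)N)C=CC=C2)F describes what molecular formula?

C17H26FNO

Heavy atoms from the SMILES: 17 C, 1 F, 1 N, 1 O.
Implicit hydrogens by atom environment:
  7 × C: 2 H each → 14
  4 × C (aromatic): 1 H each → 4
  2 × C: 1 H each → 2
  2 × C (aromatic): no H
  1 × C: 3 H
  1 × C: no H
  1 × F: no H
  1 × N: 2 H
  1 × O: 1 H
  Total hydrogens = 26.
Molecular formula: C17H26FNO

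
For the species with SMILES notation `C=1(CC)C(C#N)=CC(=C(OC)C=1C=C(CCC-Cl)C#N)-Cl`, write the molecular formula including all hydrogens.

C16H16Cl2N2O

Heavy atoms from the SMILES: 16 C, 2 Cl, 2 N, 1 O.
Implicit hydrogens by atom environment:
  5 × C (aromatic): no H
  4 × C: 2 H each → 8
  3 × C: no H
  2 × C: 3 H each → 6
  2 × Cl: no H
  2 × N: no H
  1 × C (aromatic): 1 H
  1 × C: 1 H
  1 × O: no H
  Total hydrogens = 16.
Molecular formula: C16H16Cl2N2O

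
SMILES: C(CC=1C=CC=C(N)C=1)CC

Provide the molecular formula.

Heavy atoms from the SMILES: 10 C, 1 N.
Implicit hydrogens by atom environment:
  4 × C (aromatic): 1 H each → 4
  3 × C: 2 H each → 6
  2 × C (aromatic): no H
  1 × C: 3 H
  1 × N: 2 H
  Total hydrogens = 15.
Molecular formula: C10H15N

C10H15N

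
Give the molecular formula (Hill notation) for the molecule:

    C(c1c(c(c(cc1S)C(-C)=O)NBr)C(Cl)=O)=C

C11H9BrClNO2S

Heavy atoms from the SMILES: 1 Br, 11 C, 1 Cl, 1 N, 2 O, 1 S.
Implicit hydrogens by atom environment:
  5 × C (aromatic): no H
  2 × C: no H
  2 × O: no H
  1 × Br: no H
  1 × C: 3 H
  1 × C: 2 H
  1 × C (aromatic): 1 H
  1 × C: 1 H
  1 × Cl: no H
  1 × N: 1 H
  1 × S: 1 H
  Total hydrogens = 9.
Molecular formula: C11H9BrClNO2S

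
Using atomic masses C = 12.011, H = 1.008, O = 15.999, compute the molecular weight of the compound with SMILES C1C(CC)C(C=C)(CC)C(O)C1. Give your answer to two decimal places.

Molecular formula: C11H20O.
M = 11×12.011 + 20×1.008 + 1×15.999 = 168.28 g/mol.

168.28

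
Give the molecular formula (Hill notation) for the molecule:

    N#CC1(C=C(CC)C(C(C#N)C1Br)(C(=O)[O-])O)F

C11H9BrFN2O3-

Heavy atoms from the SMILES: 1 Br, 11 C, 1 F, 2 N, 3 O.
Implicit hydrogens by atom environment:
  6 × C: no H
  3 × C: 1 H each → 3
  2 × N: no H
  1 × Br: no H
  1 × C: 3 H
  1 × C: 2 H
  1 × F: no H
  1 × O: 1 H
  1 × O: no H
  1 × O (charge -1): no H
  Total hydrogens = 9.
Net charge -1.
Molecular formula: C11H9BrFN2O3-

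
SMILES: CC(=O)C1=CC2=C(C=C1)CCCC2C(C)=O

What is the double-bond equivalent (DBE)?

7

Molecular formula from the SMILES: C14H16O2.
DoU = (2C + 2 + N − H − X)/2 = (2·14 + 2 + 0 − 16 − 0)/2 = 14/2 = 7.
(Structurally: 2 ring(s) + 5 π bond(s) = 7.)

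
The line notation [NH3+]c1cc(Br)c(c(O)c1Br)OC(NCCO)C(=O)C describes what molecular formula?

C11H15Br2N2O4+

Heavy atoms from the SMILES: 2 Br, 11 C, 2 N, 4 O.
Implicit hydrogens by atom environment:
  5 × C (aromatic): no H
  2 × Br: no H
  2 × C: 2 H each → 4
  2 × O: 1 H each → 2
  2 × O: no H
  1 × C: 3 H
  1 × C (aromatic): 1 H
  1 × C: 1 H
  1 × C: no H
  1 × N (charge +1): 3 H
  1 × N: 1 H
  Total hydrogens = 15.
Net charge +1.
Molecular formula: C11H15Br2N2O4+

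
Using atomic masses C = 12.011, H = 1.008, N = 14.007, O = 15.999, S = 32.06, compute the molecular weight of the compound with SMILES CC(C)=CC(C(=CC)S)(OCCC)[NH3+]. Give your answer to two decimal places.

216.36

Molecular formula: C11H22NOS+.
M = 11×12.011 + 22×1.008 + 1×14.007 + 1×15.999 + 1×32.06 = 216.36 g/mol.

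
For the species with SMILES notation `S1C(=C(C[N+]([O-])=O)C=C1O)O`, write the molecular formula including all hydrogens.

Heavy atoms from the SMILES: 5 C, 1 N, 4 O, 1 S.
Implicit hydrogens by atom environment:
  3 × C (aromatic): no H
  2 × O: 1 H each → 2
  1 × C: 2 H
  1 × C (aromatic): 1 H
  1 × N (charge +1): no H
  1 × O: no H
  1 × O (charge -1): no H
  1 × S (aromatic): no H
  Total hydrogens = 5.
Molecular formula: C5H5NO4S

C5H5NO4S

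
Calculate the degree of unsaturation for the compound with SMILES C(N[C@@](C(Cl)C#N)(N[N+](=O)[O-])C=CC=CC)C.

5

Molecular formula from the SMILES: C10H15ClN4O2.
DoU = (2C + 2 + N − H − X)/2 = (2·10 + 2 + 4 − 15 − 1)/2 = 10/2 = 5.
(Structurally: 0 ring(s) + 5 π bond(s) = 5.)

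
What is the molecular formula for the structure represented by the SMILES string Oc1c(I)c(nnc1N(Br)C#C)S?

C6H3BrIN3OS

Heavy atoms from the SMILES: 1 Br, 6 C, 1 I, 3 N, 1 O, 1 S.
Implicit hydrogens by atom environment:
  4 × C (aromatic): no H
  2 × N (aromatic): no H
  1 × Br: no H
  1 × C: 1 H
  1 × C: no H
  1 × I: no H
  1 × N: no H
  1 × O: 1 H
  1 × S: 1 H
  Total hydrogens = 3.
Molecular formula: C6H3BrIN3OS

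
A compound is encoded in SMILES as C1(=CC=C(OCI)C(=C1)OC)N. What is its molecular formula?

C8H10INO2

Heavy atoms from the SMILES: 8 C, 1 I, 1 N, 2 O.
Implicit hydrogens by atom environment:
  3 × C (aromatic): 1 H each → 3
  3 × C (aromatic): no H
  2 × O: no H
  1 × C: 3 H
  1 × C: 2 H
  1 × I: no H
  1 × N: 2 H
  Total hydrogens = 10.
Molecular formula: C8H10INO2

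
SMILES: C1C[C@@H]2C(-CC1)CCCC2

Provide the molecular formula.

Heavy atoms from the SMILES: 10 C.
Implicit hydrogens by atom environment:
  8 × C: 2 H each → 16
  2 × C: 1 H each → 2
  Total hydrogens = 18.
Molecular formula: C10H18

C10H18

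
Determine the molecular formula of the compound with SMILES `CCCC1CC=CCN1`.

C8H15N

Heavy atoms from the SMILES: 8 C, 1 N.
Implicit hydrogens by atom environment:
  4 × C: 2 H each → 8
  3 × C: 1 H each → 3
  1 × C: 3 H
  1 × N: 1 H
  Total hydrogens = 15.
Molecular formula: C8H15N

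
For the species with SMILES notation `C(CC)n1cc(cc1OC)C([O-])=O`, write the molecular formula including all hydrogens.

Heavy atoms from the SMILES: 9 C, 1 N, 3 O.
Implicit hydrogens by atom environment:
  2 × C: 3 H each → 6
  2 × C: 2 H each → 4
  2 × C (aromatic): 1 H each → 2
  2 × C (aromatic): no H
  2 × O: no H
  1 × C: no H
  1 × N (aromatic): no H
  1 × O (charge -1): no H
  Total hydrogens = 12.
Net charge -1.
Molecular formula: C9H12NO3-

C9H12NO3-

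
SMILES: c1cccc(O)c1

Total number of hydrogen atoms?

6

Hydrogens are implicit in SMILES; fill each atom to its normal valence:
  5 × C (aromatic): 1 H each → 5
  1 × C (aromatic): no H
  1 × O: 1 H
  Total hydrogens = 6.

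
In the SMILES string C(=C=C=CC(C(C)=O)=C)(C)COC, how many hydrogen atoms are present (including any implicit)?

Hydrogens are implicit in SMILES; fill each atom to its normal valence:
  5 × C: no H
  3 × C: 3 H each → 9
  2 × C: 2 H each → 4
  2 × O: no H
  1 × C: 1 H
  Total hydrogens = 14.

14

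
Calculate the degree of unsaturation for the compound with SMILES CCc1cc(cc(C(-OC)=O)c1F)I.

5

Molecular formula from the SMILES: C10H10FIO2.
DoU = (2C + 2 + N − H − X)/2 = (2·10 + 2 + 0 − 10 − 2)/2 = 10/2 = 5.
(Structurally: 1 ring(s) + 4 π bond(s) = 5.)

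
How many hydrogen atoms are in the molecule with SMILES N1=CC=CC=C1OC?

Hydrogens are implicit in SMILES; fill each atom to its normal valence:
  4 × C (aromatic): 1 H each → 4
  1 × C: 3 H
  1 × C (aromatic): no H
  1 × N (aromatic): no H
  1 × O: no H
  Total hydrogens = 7.

7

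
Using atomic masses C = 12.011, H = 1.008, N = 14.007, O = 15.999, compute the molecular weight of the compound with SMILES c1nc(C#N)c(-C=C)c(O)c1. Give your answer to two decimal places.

146.15

Molecular formula: C8H6N2O.
M = 8×12.011 + 6×1.008 + 2×14.007 + 1×15.999 = 146.15 g/mol.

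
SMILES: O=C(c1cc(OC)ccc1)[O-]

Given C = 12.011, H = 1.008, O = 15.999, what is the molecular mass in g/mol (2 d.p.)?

151.14

Molecular formula: C8H7O3-.
M = 8×12.011 + 7×1.008 + 3×15.999 = 151.14 g/mol.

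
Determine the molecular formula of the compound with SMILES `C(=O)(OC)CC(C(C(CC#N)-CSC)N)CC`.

C12H22N2O2S

Heavy atoms from the SMILES: 12 C, 2 N, 2 O, 1 S.
Implicit hydrogens by atom environment:
  4 × C: 2 H each → 8
  3 × C: 3 H each → 9
  3 × C: 1 H each → 3
  2 × C: no H
  2 × O: no H
  1 × N: 2 H
  1 × N: no H
  1 × S: no H
  Total hydrogens = 22.
Molecular formula: C12H22N2O2S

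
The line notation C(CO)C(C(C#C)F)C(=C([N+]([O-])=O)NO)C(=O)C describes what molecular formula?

Heavy atoms from the SMILES: 10 C, 1 F, 2 N, 5 O.
Implicit hydrogens by atom environment:
  4 × C: no H
  3 × C: 1 H each → 3
  2 × C: 2 H each → 4
  2 × O: 1 H each → 2
  2 × O: no H
  1 × C: 3 H
  1 × F: no H
  1 × N: 1 H
  1 × N (charge +1): no H
  1 × O (charge -1): no H
  Total hydrogens = 13.
Molecular formula: C10H13FN2O5

C10H13FN2O5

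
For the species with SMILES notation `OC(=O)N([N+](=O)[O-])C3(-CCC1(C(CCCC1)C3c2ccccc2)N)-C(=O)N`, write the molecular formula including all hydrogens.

Heavy atoms from the SMILES: 18 C, 4 N, 5 O.
Implicit hydrogens by atom environment:
  6 × C: 2 H each → 12
  5 × C (aromatic): 1 H each → 5
  4 × C: no H
  3 × O: no H
  2 × C: 1 H each → 2
  2 × N: 2 H each → 4
  1 × C (aromatic): no H
  1 × N: no H
  1 × N (charge +1): no H
  1 × O: 1 H
  1 × O (charge -1): no H
  Total hydrogens = 24.
Molecular formula: C18H24N4O5

C18H24N4O5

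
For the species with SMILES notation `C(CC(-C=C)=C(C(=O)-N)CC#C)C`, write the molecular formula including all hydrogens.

C11H15NO

Heavy atoms from the SMILES: 11 C, 1 N, 1 O.
Implicit hydrogens by atom environment:
  4 × C: 2 H each → 8
  4 × C: no H
  2 × C: 1 H each → 2
  1 × C: 3 H
  1 × N: 2 H
  1 × O: no H
  Total hydrogens = 15.
Molecular formula: C11H15NO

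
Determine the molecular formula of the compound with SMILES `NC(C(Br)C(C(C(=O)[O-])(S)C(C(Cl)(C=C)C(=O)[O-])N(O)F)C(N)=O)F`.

[C11H13BrClF2N3O6S]2-

Heavy atoms from the SMILES: 1 Br, 11 C, 1 Cl, 2 F, 3 N, 6 O, 1 S.
Implicit hydrogens by atom environment:
  5 × C: 1 H each → 5
  5 × C: no H
  3 × O: no H
  2 × F: no H
  2 × N: 2 H each → 4
  2 × O (charge -1): no H
  1 × Br: no H
  1 × C: 2 H
  1 × Cl: no H
  1 × N: no H
  1 × O: 1 H
  1 × S: 1 H
  Total hydrogens = 13.
Net charge -2.
Molecular formula: [C11H13BrClF2N3O6S]2-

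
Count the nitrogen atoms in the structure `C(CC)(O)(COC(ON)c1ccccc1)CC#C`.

1

The symbol for nitrogen appears 1 time in the SMILES.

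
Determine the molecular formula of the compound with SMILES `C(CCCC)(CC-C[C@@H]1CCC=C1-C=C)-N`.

C15H27N

Heavy atoms from the SMILES: 15 C, 1 N.
Implicit hydrogens by atom environment:
  9 × C: 2 H each → 18
  4 × C: 1 H each → 4
  1 × C: 3 H
  1 × C: no H
  1 × N: 2 H
  Total hydrogens = 27.
Molecular formula: C15H27N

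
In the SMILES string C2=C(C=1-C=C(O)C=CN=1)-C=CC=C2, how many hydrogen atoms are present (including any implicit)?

9

Hydrogens are implicit in SMILES; fill each atom to its normal valence:
  8 × C (aromatic): 1 H each → 8
  3 × C (aromatic): no H
  1 × N (aromatic): no H
  1 × O: 1 H
  Total hydrogens = 9.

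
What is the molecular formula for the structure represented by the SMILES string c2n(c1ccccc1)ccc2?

C10H9N

Heavy atoms from the SMILES: 10 C, 1 N.
Implicit hydrogens by atom environment:
  9 × C (aromatic): 1 H each → 9
  1 × C (aromatic): no H
  1 × N (aromatic): no H
  Total hydrogens = 9.
Molecular formula: C10H9N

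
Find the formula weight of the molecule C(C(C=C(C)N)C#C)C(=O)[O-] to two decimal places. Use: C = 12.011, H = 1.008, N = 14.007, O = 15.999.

152.17

Molecular formula: C8H10NO2-.
M = 8×12.011 + 10×1.008 + 1×14.007 + 2×15.999 = 152.17 g/mol.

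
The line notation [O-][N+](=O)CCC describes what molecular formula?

Heavy atoms from the SMILES: 3 C, 1 N, 2 O.
Implicit hydrogens by atom environment:
  2 × C: 2 H each → 4
  1 × C: 3 H
  1 × N (charge +1): no H
  1 × O: no H
  1 × O (charge -1): no H
  Total hydrogens = 7.
Molecular formula: C3H7NO2

C3H7NO2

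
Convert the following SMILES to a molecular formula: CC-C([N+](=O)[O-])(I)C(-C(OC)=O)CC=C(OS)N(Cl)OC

C10H16ClIN2O6S

Heavy atoms from the SMILES: 10 C, 1 Cl, 1 I, 2 N, 6 O, 1 S.
Implicit hydrogens by atom environment:
  5 × O: no H
  3 × C: 3 H each → 9
  3 × C: no H
  2 × C: 2 H each → 4
  2 × C: 1 H each → 2
  1 × Cl: no H
  1 × I: no H
  1 × N: no H
  1 × N (charge +1): no H
  1 × O (charge -1): no H
  1 × S: 1 H
  Total hydrogens = 16.
Molecular formula: C10H16ClIN2O6S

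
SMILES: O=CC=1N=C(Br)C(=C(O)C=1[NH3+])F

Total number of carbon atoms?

The symbol for carbon appears 6 times in the SMILES.

6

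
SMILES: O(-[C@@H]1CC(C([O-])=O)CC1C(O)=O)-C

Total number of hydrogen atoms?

11

Hydrogens are implicit in SMILES; fill each atom to its normal valence:
  3 × C: 1 H each → 3
  3 × O: no H
  2 × C: 2 H each → 4
  2 × C: no H
  1 × C: 3 H
  1 × O: 1 H
  1 × O (charge -1): no H
  Total hydrogens = 11.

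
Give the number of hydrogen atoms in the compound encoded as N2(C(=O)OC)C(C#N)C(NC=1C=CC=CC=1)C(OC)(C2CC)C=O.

Hydrogens are implicit in SMILES; fill each atom to its normal valence:
  5 × C (aromatic): 1 H each → 5
  4 × C: 1 H each → 4
  4 × O: no H
  3 × C: 3 H each → 9
  3 × C: no H
  2 × N: no H
  1 × C: 2 H
  1 × C (aromatic): no H
  1 × N: 1 H
  Total hydrogens = 21.

21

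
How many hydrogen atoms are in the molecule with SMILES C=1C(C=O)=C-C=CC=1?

6

Hydrogens are implicit in SMILES; fill each atom to its normal valence:
  5 × C (aromatic): 1 H each → 5
  1 × C: 1 H
  1 × C (aromatic): no H
  1 × O: no H
  Total hydrogens = 6.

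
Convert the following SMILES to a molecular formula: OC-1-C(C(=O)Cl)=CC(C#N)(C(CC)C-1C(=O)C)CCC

Heavy atoms from the SMILES: 15 C, 1 Cl, 1 N, 3 O.
Implicit hydrogens by atom environment:
  5 × C: no H
  4 × C: 1 H each → 4
  3 × C: 3 H each → 9
  3 × C: 2 H each → 6
  2 × O: no H
  1 × Cl: no H
  1 × N: no H
  1 × O: 1 H
  Total hydrogens = 20.
Molecular formula: C15H20ClNO3

C15H20ClNO3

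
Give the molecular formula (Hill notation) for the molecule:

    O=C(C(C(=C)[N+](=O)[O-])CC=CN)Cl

Heavy atoms from the SMILES: 7 C, 1 Cl, 2 N, 3 O.
Implicit hydrogens by atom environment:
  3 × C: 1 H each → 3
  2 × C: 2 H each → 4
  2 × C: no H
  2 × O: no H
  1 × Cl: no H
  1 × N: 2 H
  1 × N (charge +1): no H
  1 × O (charge -1): no H
  Total hydrogens = 9.
Molecular formula: C7H9ClN2O3

C7H9ClN2O3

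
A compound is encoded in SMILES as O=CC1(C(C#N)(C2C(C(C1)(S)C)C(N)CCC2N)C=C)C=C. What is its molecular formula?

C17H25N3OS

Heavy atoms from the SMILES: 17 C, 3 N, 1 O, 1 S.
Implicit hydrogens by atom environment:
  7 × C: 1 H each → 7
  5 × C: 2 H each → 10
  4 × C: no H
  2 × N: 2 H each → 4
  1 × C: 3 H
  1 × N: no H
  1 × O: no H
  1 × S: 1 H
  Total hydrogens = 25.
Molecular formula: C17H25N3OS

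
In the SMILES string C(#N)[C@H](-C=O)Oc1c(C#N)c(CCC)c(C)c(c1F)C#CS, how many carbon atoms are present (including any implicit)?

The symbol for carbon appears 16 times in the SMILES. Lowercase c denotes aromatic carbon and counts toward C.

16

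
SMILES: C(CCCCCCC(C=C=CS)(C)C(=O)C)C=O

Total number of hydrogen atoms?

Hydrogens are implicit in SMILES; fill each atom to its normal valence:
  7 × C: 2 H each → 14
  3 × C: 1 H each → 3
  3 × C: no H
  2 × C: 3 H each → 6
  2 × O: no H
  1 × S: 1 H
  Total hydrogens = 24.

24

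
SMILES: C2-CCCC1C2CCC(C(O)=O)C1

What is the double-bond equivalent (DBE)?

3

Molecular formula from the SMILES: C11H18O2.
DoU = (2C + 2 + N − H − X)/2 = (2·11 + 2 + 0 − 18 − 0)/2 = 6/2 = 3.
(Structurally: 2 ring(s) + 1 π bond(s) = 3.)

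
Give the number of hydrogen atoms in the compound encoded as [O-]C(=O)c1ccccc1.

Hydrogens are implicit in SMILES; fill each atom to its normal valence:
  5 × C (aromatic): 1 H each → 5
  1 × C (aromatic): no H
  1 × C: no H
  1 × O: no H
  1 × O (charge -1): no H
  Total hydrogens = 5.

5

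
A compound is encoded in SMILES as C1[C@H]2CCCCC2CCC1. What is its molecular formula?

C10H18

Heavy atoms from the SMILES: 10 C.
Implicit hydrogens by atom environment:
  8 × C: 2 H each → 16
  2 × C: 1 H each → 2
  Total hydrogens = 18.
Molecular formula: C10H18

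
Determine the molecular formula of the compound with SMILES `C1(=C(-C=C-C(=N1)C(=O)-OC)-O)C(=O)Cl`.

Heavy atoms from the SMILES: 8 C, 1 Cl, 1 N, 4 O.
Implicit hydrogens by atom environment:
  3 × C (aromatic): no H
  3 × O: no H
  2 × C (aromatic): 1 H each → 2
  2 × C: no H
  1 × C: 3 H
  1 × Cl: no H
  1 × N (aromatic): no H
  1 × O: 1 H
  Total hydrogens = 6.
Molecular formula: C8H6ClNO4

C8H6ClNO4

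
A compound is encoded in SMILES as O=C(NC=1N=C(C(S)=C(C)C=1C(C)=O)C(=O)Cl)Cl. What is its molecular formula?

C10H8Cl2N2O3S

Heavy atoms from the SMILES: 10 C, 2 Cl, 2 N, 3 O, 1 S.
Implicit hydrogens by atom environment:
  5 × C (aromatic): no H
  3 × C: no H
  3 × O: no H
  2 × C: 3 H each → 6
  2 × Cl: no H
  1 × N: 1 H
  1 × N (aromatic): no H
  1 × S: 1 H
  Total hydrogens = 8.
Molecular formula: C10H8Cl2N2O3S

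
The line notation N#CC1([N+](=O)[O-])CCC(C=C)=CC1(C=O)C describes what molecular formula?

Heavy atoms from the SMILES: 11 C, 2 N, 3 O.
Implicit hydrogens by atom environment:
  4 × C: no H
  3 × C: 2 H each → 6
  3 × C: 1 H each → 3
  2 × O: no H
  1 × C: 3 H
  1 × N (charge +1): no H
  1 × N: no H
  1 × O (charge -1): no H
  Total hydrogens = 12.
Molecular formula: C11H12N2O3

C11H12N2O3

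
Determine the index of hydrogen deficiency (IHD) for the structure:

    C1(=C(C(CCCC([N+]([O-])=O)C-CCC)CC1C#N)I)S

Molecular formula from the SMILES: C14H21IN2O2S.
DoU = (2C + 2 + N − H − X)/2 = (2·14 + 2 + 2 − 21 − 1)/2 = 10/2 = 5.
(Structurally: 1 ring(s) + 4 π bond(s) = 5.)

5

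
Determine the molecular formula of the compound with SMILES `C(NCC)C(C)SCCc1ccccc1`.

C13H21NS

Heavy atoms from the SMILES: 13 C, 1 N, 1 S.
Implicit hydrogens by atom environment:
  5 × C (aromatic): 1 H each → 5
  4 × C: 2 H each → 8
  2 × C: 3 H each → 6
  1 × C: 1 H
  1 × C (aromatic): no H
  1 × N: 1 H
  1 × S: no H
  Total hydrogens = 21.
Molecular formula: C13H21NS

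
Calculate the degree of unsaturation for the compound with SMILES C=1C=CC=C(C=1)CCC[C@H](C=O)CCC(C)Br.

5

Molecular formula from the SMILES: C15H21BrO.
DoU = (2C + 2 + N − H − X)/2 = (2·15 + 2 + 0 − 21 − 1)/2 = 10/2 = 5.
(Structurally: 1 ring(s) + 4 π bond(s) = 5.)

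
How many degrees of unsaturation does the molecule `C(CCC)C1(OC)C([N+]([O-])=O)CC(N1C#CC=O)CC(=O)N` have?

6

Molecular formula from the SMILES: C14H21N3O5.
DoU = (2C + 2 + N − H − X)/2 = (2·14 + 2 + 3 − 21 − 0)/2 = 12/2 = 6.
(Structurally: 1 ring(s) + 5 π bond(s) = 6.)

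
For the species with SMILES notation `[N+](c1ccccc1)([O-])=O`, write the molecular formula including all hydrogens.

C6H5NO2

Heavy atoms from the SMILES: 6 C, 1 N, 2 O.
Implicit hydrogens by atom environment:
  5 × C (aromatic): 1 H each → 5
  1 × C (aromatic): no H
  1 × N (charge +1): no H
  1 × O: no H
  1 × O (charge -1): no H
  Total hydrogens = 5.
Molecular formula: C6H5NO2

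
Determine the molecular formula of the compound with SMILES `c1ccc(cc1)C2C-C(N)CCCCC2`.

Heavy atoms from the SMILES: 14 C, 1 N.
Implicit hydrogens by atom environment:
  6 × C: 2 H each → 12
  5 × C (aromatic): 1 H each → 5
  2 × C: 1 H each → 2
  1 × C (aromatic): no H
  1 × N: 2 H
  Total hydrogens = 21.
Molecular formula: C14H21N

C14H21N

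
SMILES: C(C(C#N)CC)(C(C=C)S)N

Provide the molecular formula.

Heavy atoms from the SMILES: 8 C, 2 N, 1 S.
Implicit hydrogens by atom environment:
  4 × C: 1 H each → 4
  2 × C: 2 H each → 4
  1 × C: 3 H
  1 × C: no H
  1 × N: 2 H
  1 × N: no H
  1 × S: 1 H
  Total hydrogens = 14.
Molecular formula: C8H14N2S

C8H14N2S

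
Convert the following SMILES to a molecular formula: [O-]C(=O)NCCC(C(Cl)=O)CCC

C8H13ClNO3-

Heavy atoms from the SMILES: 8 C, 1 Cl, 1 N, 3 O.
Implicit hydrogens by atom environment:
  4 × C: 2 H each → 8
  2 × C: no H
  2 × O: no H
  1 × C: 3 H
  1 × C: 1 H
  1 × Cl: no H
  1 × N: 1 H
  1 × O (charge -1): no H
  Total hydrogens = 13.
Net charge -1.
Molecular formula: C8H13ClNO3-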